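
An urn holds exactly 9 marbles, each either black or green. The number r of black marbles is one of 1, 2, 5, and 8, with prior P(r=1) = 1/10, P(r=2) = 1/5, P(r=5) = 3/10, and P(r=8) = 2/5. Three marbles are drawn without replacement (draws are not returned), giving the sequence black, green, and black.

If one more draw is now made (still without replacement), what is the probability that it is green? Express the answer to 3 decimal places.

0.301

Compute the likelihood of the observed sequence for each case: P(data | r = 1) = (1/9)(8/8)(0/7) = 0; P(data | r = 2) = (2/9)(7/8)(1/7) = 1/36; P(data | r = 5) = (5/9)(4/8)(4/7) = 10/63; P(data | r = 8) = (8/9)(1/8)(7/7) = 1/9.
The prior-weighted likelihoods are 1/10 · 0 = 0, 1/5 · 1/36 = 1/180, 3/10 · 10/63 = 1/21, 2/5 · 1/9 = 2/45; these sum to 41/420.
Dividing through by the total gives posterior P(r = 1 | data) = 0, P(r = 2 | data) = 7/123, P(r = 5 | data) = 20/41, P(r = 8 | data) = 56/123.
Averaging over the posterior, P(green next | data) = (1)(7/123) + (1/2)(20/41) + (0)(56/123) = 37/123.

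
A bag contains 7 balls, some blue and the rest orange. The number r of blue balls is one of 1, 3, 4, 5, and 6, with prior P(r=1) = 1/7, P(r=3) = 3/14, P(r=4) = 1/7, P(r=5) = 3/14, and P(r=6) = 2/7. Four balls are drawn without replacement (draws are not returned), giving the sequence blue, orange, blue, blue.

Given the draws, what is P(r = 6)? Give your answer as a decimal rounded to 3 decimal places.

For each hypothesis, P(data | H) works out to: P(data | r = 1) = (1/7)(6/6)(0/5) = 0; P(data | r = 3) = (3/7)(4/6)(2/5)(1/4) = 1/35; P(data | r = 4) = (4/7)(3/6)(3/5)(2/4) = 3/35; P(data | r = 5) = (5/7)(2/6)(4/5)(3/4) = 1/7; P(data | r = 6) = (6/7)(1/6)(5/5)(4/4) = 1/7.
Weighting by the prior gives 1/7 · 0 = 0, 3/14 · 1/35 = 3/490, 1/7 · 3/35 = 3/245, 3/14 · 1/7 = 3/98, 2/7 · 1/7 = 2/49; summing to 22/245.
So P(r = 6 | data) = (2/49) / (22/245) = 5/11.

0.455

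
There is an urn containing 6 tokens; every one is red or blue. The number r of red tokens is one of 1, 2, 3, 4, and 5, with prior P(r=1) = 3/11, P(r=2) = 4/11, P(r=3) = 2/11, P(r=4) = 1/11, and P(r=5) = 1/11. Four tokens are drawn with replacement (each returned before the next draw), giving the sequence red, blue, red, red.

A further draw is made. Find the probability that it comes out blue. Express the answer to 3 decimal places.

Compute the likelihood of the observed sequence for each case: P(data | r = 1) = (1/6)(5/6)(1/6)(1/6) = 0.003858; P(data | r = 2) = (2/6)(4/6)(2/6)(2/6) = 0.024691; P(data | r = 3) = (3/6)(3/6)(3/6)(3/6) = 0.0625; P(data | r = 4) = (4/6)(2/6)(4/6)(4/6) = 0.098765; P(data | r = 5) = (5/6)(1/6)(5/6)(5/6) = 0.096451.
Weighting by the prior gives 3/11 · 0.003858 = 0.0010522, 4/11 · 0.024691 = 0.0089787, 2/11 · 0.0625 = 0.011364, 1/11 · 0.098765 = 0.0089787, 1/11 · 0.096451 = 0.0087682; summing to 0.039141.
Dividing through by the total gives posterior P(r = 1 | data) = 0.026882, P(r = 2 | data) = 0.22939, P(r = 3 | data) = 0.29032, P(r = 4 | data) = 0.22939, P(r = 5 | data) = 0.22401.
The predictive probability is P(blue next | data) = (5/6)(0.026882) + (2/3)(0.22939) + (1/2)(0.29032) + (1/3)(0.22939) + (1/6)(0.22401) = 0.43429.

0.434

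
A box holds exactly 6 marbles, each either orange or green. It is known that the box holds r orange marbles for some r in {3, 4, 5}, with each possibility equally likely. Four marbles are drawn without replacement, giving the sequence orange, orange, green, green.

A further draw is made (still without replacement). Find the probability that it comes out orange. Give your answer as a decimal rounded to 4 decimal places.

0.7000

Compute the likelihood of the observed sequence for each case: P(data | r = 3) = (3/6)(2/5)(3/4)(2/3) = 1/10; P(data | r = 4) = (4/6)(3/5)(2/4)(1/3) = 1/15; P(data | r = 5) = (5/6)(4/5)(1/4)(0/3) = 0.
Weighting by the prior gives 1/3 · 1/10 = 1/30, 1/3 · 1/15 = 1/45, 1/3 · 0 = 0; these sum to 1/18.
Normalising, the posterior is P(r = 3 | data) = 3/5, P(r = 4 | data) = 2/5, P(r = 5 | data) = 0.
So P(orange next | data) = Σ P(orange next | H) P(H | data) = (1/2)(3/5) + (1)(2/5) = 7/10.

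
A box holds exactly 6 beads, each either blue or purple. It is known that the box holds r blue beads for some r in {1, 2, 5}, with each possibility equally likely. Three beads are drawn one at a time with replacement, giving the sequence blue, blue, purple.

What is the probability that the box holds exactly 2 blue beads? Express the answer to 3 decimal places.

0.348

For each hypothesis, P(data | H) works out to: P(data | r = 1) = (1/6)(1/6)(5/6) = 5/216; P(data | r = 2) = (2/6)(2/6)(4/6) = 2/27; P(data | r = 5) = (5/6)(5/6)(1/6) = 25/216.
Weighting by the prior gives 1/3 · 5/216 = 5/648, 1/3 · 2/27 = 2/81, 1/3 · 25/216 = 25/648; summing to 23/324.
By Bayes' rule, P(r = 2 | data) = (2/81) / (23/324) = 8/23.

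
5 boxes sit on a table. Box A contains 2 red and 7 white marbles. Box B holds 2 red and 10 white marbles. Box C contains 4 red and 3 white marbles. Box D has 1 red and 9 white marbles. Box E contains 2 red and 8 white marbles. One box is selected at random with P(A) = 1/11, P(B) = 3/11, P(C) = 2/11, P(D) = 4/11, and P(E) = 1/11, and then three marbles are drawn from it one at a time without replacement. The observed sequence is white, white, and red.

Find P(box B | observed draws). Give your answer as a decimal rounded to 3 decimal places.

0.301

Compute the likelihood of the observed sequence for each case: P(data | box A) = (7/9)(6/8)(2/7) = 0.16667; P(data | box B) = (10/12)(9/11)(2/10) = 0.13636; P(data | box C) = (3/7)(2/6)(4/5) = 0.11429; P(data | box D) = (9/10)(8/9)(1/8) = 0.1; P(data | box E) = (8/10)(7/9)(2/8) = 0.15556.
Multiplying each by its prior: 1/11 · 0.16667 = 0.015152, 3/11 · 0.13636 = 0.03719, 2/11 · 0.11429 = 0.020779, 4/11 · 0.1 = 0.036364, 1/11 · 0.15556 = 0.014141; summing to 0.12363.
By Bayes' rule, P(box B | data) = (0.03719) / (0.12363) = 0.30083.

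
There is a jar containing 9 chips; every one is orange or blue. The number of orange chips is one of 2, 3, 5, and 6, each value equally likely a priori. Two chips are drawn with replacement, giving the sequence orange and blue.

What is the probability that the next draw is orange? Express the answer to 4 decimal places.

For each hypothesis, P(data | H) works out to: P(data | r = 2) = (2/9)(7/9) = 14/81; P(data | r = 3) = (3/9)(6/9) = 2/9; P(data | r = 5) = (5/9)(4/9) = 20/81; P(data | r = 6) = (6/9)(3/9) = 2/9.
Multiplying each by its prior: 1/4 · 14/81 = 7/162, 1/4 · 2/9 = 1/18, 1/4 · 20/81 = 5/81, 1/4 · 2/9 = 1/18; summing to 35/162.
The posterior is then P(r = 2 | data) = 1/5, P(r = 3 | data) = 9/35, P(r = 5 | data) = 2/7, P(r = 6 | data) = 9/35.
The predictive probability is P(orange next | data) = (2/9)(1/5) + (1/3)(9/35) + (5/9)(2/7) + (2/3)(9/35) = 29/63.

0.4603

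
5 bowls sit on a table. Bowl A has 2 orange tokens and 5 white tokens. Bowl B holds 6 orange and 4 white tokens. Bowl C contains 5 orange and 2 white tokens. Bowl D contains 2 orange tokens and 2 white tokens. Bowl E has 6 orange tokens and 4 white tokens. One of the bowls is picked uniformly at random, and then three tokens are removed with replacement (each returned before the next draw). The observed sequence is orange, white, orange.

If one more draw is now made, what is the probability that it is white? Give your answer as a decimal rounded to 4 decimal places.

Under each hypothesis, the probability of the observed sequence is: P(data | bowl A) = (2/7)(5/7)(2/7) = 0.058309; P(data | bowl B) = (6/10)(4/10)(6/10) = 0.144; P(data | bowl C) = (5/7)(2/7)(5/7) = 0.14577; P(data | bowl D) = (2/4)(2/4)(2/4) = 0.125; P(data | bowl E) = (6/10)(4/10)(6/10) = 0.144.
Multiplying each by its prior: 1/5 · 0.058309 = 0.011662, 1/5 · 0.144 = 0.0288, 1/5 · 0.14577 = 0.029155, 1/5 · 0.125 = 0.025, 1/5 · 0.144 = 0.0288; summing to 0.12342.
Dividing through by the total gives posterior P(bowl A | data) = 0.094492, P(bowl B | data) = 0.23336, P(bowl C | data) = 0.23623, P(bowl D | data) = 0.20257, P(bowl E | data) = 0.23336.
So P(white next | data) = Σ P(white next | H) P(H | data) = (5/7)(0.094492) + (2/5)(0.23336) + (2/7)(0.23623) + (1/2)(0.20257) + (2/5)(0.23336) = 0.42296.

0.4230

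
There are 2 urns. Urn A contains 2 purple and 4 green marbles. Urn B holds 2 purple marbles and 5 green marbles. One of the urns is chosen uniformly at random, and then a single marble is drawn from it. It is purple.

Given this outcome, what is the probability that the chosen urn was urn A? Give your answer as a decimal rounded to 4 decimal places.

The likelihood of this draw under each hypothesis: P(data | urn A) = (2/6) = 1/3; P(data | urn B) = (2/7) = 2/7.
Weighting by the prior gives 1/2 · 1/3 = 1/6, 1/2 · 2/7 = 1/7; these sum to 13/42.
Therefore the posterior P(urn A | data) = (1/6) / (13/42) = 7/13.

0.5385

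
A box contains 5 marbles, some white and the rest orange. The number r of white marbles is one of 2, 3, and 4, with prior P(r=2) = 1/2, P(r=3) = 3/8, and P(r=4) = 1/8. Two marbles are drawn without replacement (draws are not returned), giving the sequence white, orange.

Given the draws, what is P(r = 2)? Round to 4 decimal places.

The likelihood of the observed sequence under each hypothesis: P(data | r = 2) = (2/5)(3/4) = 3/10; P(data | r = 3) = (3/5)(2/4) = 3/10; P(data | r = 4) = (4/5)(1/4) = 1/5.
Weighting by the prior gives 1/2 · 3/10 = 3/20, 3/8 · 3/10 = 9/80, 1/8 · 1/5 = 1/40; these sum to 23/80.
Therefore the posterior P(r = 2 | data) = (3/20) / (23/80) = 12/23.

0.5217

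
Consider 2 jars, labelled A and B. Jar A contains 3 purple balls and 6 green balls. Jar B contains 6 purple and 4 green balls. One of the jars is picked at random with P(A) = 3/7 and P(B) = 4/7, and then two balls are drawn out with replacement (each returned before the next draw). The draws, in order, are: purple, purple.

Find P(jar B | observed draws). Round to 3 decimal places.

0.812

Under each hypothesis, the probability of the observed sequence is: P(data | jar A) = (3/9)(3/9) = 1/9; P(data | jar B) = (6/10)(6/10) = 9/25.
Multiplying each by its prior: 3/7 · 1/9 = 1/21, 4/7 · 9/25 = 36/175; these sum to 19/75.
By Bayes' rule, P(jar B | data) = (36/175) / (19/75) = 108/133.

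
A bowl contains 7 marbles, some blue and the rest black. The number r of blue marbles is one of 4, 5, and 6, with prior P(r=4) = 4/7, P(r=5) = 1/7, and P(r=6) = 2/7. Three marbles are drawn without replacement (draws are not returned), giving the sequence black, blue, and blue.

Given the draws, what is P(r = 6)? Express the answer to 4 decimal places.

For each hypothesis, P(data | H) works out to: P(data | r = 4) = (3/7)(4/6)(3/5) = 6/35; P(data | r = 5) = (2/7)(5/6)(4/5) = 4/21; P(data | r = 6) = (1/7)(6/6)(5/5) = 1/7.
Weighting by the prior gives 4/7 · 6/35 = 24/245, 1/7 · 4/21 = 4/147, 2/7 · 1/7 = 2/49; with total 122/735.
By Bayes' rule, P(r = 6 | data) = (2/49) / (122/735) = 15/61.

0.2459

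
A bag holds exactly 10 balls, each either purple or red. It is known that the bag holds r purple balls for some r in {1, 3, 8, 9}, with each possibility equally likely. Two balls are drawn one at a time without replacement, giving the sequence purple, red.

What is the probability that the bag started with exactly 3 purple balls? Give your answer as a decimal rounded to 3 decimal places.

The likelihood of the observed sequence under each hypothesis: P(data | r = 1) = (1/10)(9/9) = 1/10; P(data | r = 3) = (3/10)(7/9) = 7/30; P(data | r = 8) = (8/10)(2/9) = 8/45; P(data | r = 9) = (9/10)(1/9) = 1/10.
Weighting by the prior gives 1/4 · 1/10 = 1/40, 1/4 · 7/30 = 7/120, 1/4 · 8/45 = 2/45, 1/4 · 1/10 = 1/40; these sum to 11/72.
Hence P(r = 3 | data) = (7/120) / (11/72) = 21/55.

0.382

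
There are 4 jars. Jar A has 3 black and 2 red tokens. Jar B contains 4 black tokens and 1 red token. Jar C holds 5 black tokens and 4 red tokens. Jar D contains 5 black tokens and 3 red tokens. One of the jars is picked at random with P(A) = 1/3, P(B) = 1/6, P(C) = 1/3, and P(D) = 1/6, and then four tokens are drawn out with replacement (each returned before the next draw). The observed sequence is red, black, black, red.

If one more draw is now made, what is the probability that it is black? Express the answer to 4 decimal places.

The likelihood of the observed sequence under each hypothesis: P(data | jar A) = (2/5)(3/5)(3/5)(2/5) = 0.0576; P(data | jar B) = (1/5)(4/5)(4/5)(1/5) = 0.0256; P(data | jar C) = (4/9)(5/9)(5/9)(4/9) = 0.060966; P(data | jar D) = (3/8)(5/8)(5/8)(3/8) = 0.054932.
Multiplying each by its prior: 1/3 · 0.0576 = 0.0192, 1/6 · 0.0256 = 0.0042667, 1/3 · 0.060966 = 0.020322, 1/6 · 0.054932 = 0.0091553; summing to 0.052944.
The posterior is then P(jar A | data) = 0.36265, P(jar B | data) = 0.080588, P(jar C | data) = 0.38384, P(jar D | data) = 0.17292.
The predictive probability is P(black next | data) = (3/5)(0.36265) + (4/5)(0.080588) + (5/9)(0.38384) + (5/8)(0.17292) = 0.60338.

0.6034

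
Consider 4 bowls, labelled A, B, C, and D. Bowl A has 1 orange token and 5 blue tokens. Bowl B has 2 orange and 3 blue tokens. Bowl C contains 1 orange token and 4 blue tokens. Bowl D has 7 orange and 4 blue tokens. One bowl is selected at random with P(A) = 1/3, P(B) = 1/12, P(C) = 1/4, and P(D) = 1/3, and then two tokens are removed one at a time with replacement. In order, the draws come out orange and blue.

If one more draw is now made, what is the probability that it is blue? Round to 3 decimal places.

0.603

The likelihood of the observed sequence under each hypothesis: P(data | bowl A) = (1/6)(5/6) = 0.13889; P(data | bowl B) = (2/5)(3/5) = 0.24; P(data | bowl C) = (1/5)(4/5) = 0.16; P(data | bowl D) = (7/11)(4/11) = 0.2314.
Weighting by the prior gives 1/3 · 0.13889 = 0.046296, 1/12 · 0.24 = 0.02, 1/4 · 0.16 = 0.04, 1/3 · 0.2314 = 0.077135; summing to 0.18343.
Dividing through by the total gives posterior P(bowl A | data) = 0.25239, P(bowl B | data) = 0.10903, P(bowl C | data) = 0.21807, P(bowl D | data) = 0.42051.
Averaging over the posterior, P(blue next | data) = (5/6)(0.25239) + (3/5)(0.10903) + (4/5)(0.21807) + (4/11)(0.42051) = 0.60311.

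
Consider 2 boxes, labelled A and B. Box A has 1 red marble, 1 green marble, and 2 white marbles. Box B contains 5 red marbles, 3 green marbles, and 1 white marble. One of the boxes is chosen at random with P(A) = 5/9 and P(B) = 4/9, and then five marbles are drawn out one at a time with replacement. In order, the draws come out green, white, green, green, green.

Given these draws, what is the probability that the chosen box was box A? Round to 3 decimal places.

For each hypothesis, P(data | H) works out to: P(data | box A) = (1/4)(2/4)(1/4)(1/4)(1/4) = 0.0019531; P(data | box B) = (3/9)(1/9)(3/9)(3/9)(3/9) = 0.0013717.
Weighting by the prior gives 5/9 · 0.0019531 = 0.0010851, 4/9 · 0.0013717 = 0.00060966; summing to 0.0016947.
So P(box A | data) = (0.0010851) / (0.0016947) = 0.64026.

0.640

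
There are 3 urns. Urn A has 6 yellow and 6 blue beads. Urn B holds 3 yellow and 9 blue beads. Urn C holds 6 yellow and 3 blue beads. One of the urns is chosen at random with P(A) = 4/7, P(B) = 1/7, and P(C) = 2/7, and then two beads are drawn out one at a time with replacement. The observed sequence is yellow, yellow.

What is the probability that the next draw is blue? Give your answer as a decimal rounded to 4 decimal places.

Under each hypothesis, the probability of the observed sequence is: P(data | urn A) = (6/12)(6/12) = 0.25; P(data | urn B) = (3/12)(3/12) = 0.0625; P(data | urn C) = (6/9)(6/9) = 0.44444.
The prior-weighted likelihoods are 4/7 · 0.25 = 0.14286, 1/7 · 0.0625 = 0.0089286, 2/7 · 0.44444 = 0.12698; these sum to 0.27877.
The posterior is then P(urn A | data) = 0.51246, P(urn B | data) = 0.032028, P(urn C | data) = 0.45552.
Averaging over the posterior, P(blue next | data) = (1/2)(0.51246) + (3/4)(0.032028) + (1/3)(0.45552) = 0.43209.

0.4321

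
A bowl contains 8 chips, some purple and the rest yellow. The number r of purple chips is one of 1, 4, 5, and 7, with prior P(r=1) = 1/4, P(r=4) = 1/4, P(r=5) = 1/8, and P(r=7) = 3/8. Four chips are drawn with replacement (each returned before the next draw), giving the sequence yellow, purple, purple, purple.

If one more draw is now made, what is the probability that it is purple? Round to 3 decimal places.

For each hypothesis, P(data | H) works out to: P(data | r = 1) = (7/8)(1/8)(1/8)(1/8) = 0.001709; P(data | r = 4) = (4/8)(4/8)(4/8)(4/8) = 0.0625; P(data | r = 5) = (3/8)(5/8)(5/8)(5/8) = 0.091553; P(data | r = 7) = (1/8)(7/8)(7/8)(7/8) = 0.08374.
Multiplying each by its prior: 1/4 · 0.001709 = 0.00042725, 1/4 · 0.0625 = 0.015625, 1/8 · 0.091553 = 0.011444, 3/8 · 0.08374 = 0.031403; with total 0.058899.
Dividing through by the total gives posterior P(r = 1 | data) = 0.0072539, P(r = 4 | data) = 0.26528, P(r = 5 | data) = 0.1943, P(r = 7 | data) = 0.53316.
Averaging over the posterior, P(purple next | data) = (1/8)(0.0072539) + (1/2)(0.26528) + (5/8)(0.1943) + (7/8)(0.53316) = 0.7215.

0.722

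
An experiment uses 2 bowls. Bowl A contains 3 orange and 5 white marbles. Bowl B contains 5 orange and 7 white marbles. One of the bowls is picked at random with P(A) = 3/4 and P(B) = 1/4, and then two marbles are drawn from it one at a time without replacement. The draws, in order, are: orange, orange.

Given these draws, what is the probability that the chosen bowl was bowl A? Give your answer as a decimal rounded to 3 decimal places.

0.680

Compute the likelihood of the observed sequence for each case: P(data | bowl A) = (3/8)(2/7) = 0.10714; P(data | bowl B) = (5/12)(4/11) = 0.15152.
Weighting by the prior gives 3/4 · 0.10714 = 0.080357, 1/4 · 0.15152 = 0.037879; these sum to 0.11824.
Hence P(bowl A | data) = (0.080357) / (0.11824) = 0.67963.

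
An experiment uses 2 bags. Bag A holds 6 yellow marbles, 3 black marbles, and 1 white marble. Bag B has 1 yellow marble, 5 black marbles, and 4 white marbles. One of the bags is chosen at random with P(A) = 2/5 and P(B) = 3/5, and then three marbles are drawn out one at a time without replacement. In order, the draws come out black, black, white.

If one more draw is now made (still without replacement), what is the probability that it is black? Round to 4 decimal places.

Under each hypothesis, the probability of the observed sequence is: P(data | bag A) = (3/10)(2/9)(1/8) = 1/120; P(data | bag B) = (5/10)(4/9)(4/8) = 1/9.
Weighting by the prior gives 2/5 · 1/120 = 1/300, 3/5 · 1/9 = 1/15; these sum to 7/100.
Dividing through by the total gives posterior P(bag A | data) = 1/21, P(bag B | data) = 20/21.
Averaging over the posterior, P(black next | data) = (1/7)(1/21) + (3/7)(20/21) = 61/147.

0.4150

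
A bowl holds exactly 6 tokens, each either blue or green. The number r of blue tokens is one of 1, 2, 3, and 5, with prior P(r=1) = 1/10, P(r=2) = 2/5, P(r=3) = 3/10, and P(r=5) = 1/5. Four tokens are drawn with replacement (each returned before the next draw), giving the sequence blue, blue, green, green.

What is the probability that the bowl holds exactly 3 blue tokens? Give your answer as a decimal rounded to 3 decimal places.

0.423

The likelihood of the observed sequence under each hypothesis: P(data | r = 1) = (1/6)(1/6)(5/6)(5/6) = 0.01929; P(data | r = 2) = (2/6)(2/6)(4/6)(4/6) = 0.049383; P(data | r = 3) = (3/6)(3/6)(3/6)(3/6) = 0.0625; P(data | r = 5) = (5/6)(5/6)(1/6)(1/6) = 0.01929.
Multiplying each by its prior: 1/10 · 0.01929 = 0.001929, 2/5 · 0.049383 = 0.019753, 3/10 · 0.0625 = 0.01875, 1/5 · 0.01929 = 0.003858; summing to 0.04429.
Hence P(r = 3 | data) = (0.01875) / (0.04429) = 0.42334.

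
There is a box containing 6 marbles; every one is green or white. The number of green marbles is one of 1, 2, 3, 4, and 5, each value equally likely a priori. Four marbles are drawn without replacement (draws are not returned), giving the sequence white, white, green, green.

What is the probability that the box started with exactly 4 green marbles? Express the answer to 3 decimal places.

For each hypothesis, P(data | H) works out to: P(data | r = 1) = (5/6)(4/5)(1/4)(0/3) = 0; P(data | r = 2) = (4/6)(3/5)(2/4)(1/3) = 1/15; P(data | r = 3) = (3/6)(2/5)(3/4)(2/3) = 1/10; P(data | r = 4) = (2/6)(1/5)(4/4)(3/3) = 1/15; P(data | r = 5) = (1/6)(0/5) = 0.
Weighting by the prior gives 1/5 · 0 = 0, 1/5 · 1/15 = 1/75, 1/5 · 1/10 = 1/50, 1/5 · 1/15 = 1/75, 1/5 · 0 = 0; with total 7/150.
Hence P(r = 4 | data) = (1/75) / (7/150) = 2/7.

0.286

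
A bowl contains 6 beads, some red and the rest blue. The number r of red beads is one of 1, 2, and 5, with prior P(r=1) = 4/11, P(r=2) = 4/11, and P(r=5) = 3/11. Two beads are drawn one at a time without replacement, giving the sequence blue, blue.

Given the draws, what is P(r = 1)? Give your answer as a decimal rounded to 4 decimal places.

The likelihood of the observed sequence under each hypothesis: P(data | r = 1) = (5/6)(4/5) = 2/3; P(data | r = 2) = (4/6)(3/5) = 2/5; P(data | r = 5) = (1/6)(0/5) = 0.
Multiplying each by its prior: 4/11 · 2/3 = 8/33, 4/11 · 2/5 = 8/55, 3/11 · 0 = 0; summing to 64/165.
By Bayes' rule, P(r = 1 | data) = (8/33) / (64/165) = 5/8.

0.6250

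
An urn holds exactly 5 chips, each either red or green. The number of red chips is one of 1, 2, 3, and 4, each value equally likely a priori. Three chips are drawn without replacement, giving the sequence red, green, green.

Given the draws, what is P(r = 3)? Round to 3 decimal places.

For each hypothesis, P(data | H) works out to: P(data | r = 1) = (1/5)(4/4)(3/3) = 1/5; P(data | r = 2) = (2/5)(3/4)(2/3) = 1/5; P(data | r = 3) = (3/5)(2/4)(1/3) = 1/10; P(data | r = 4) = (4/5)(1/4)(0/3) = 0.
Multiplying each by its prior: 1/4 · 1/5 = 1/20, 1/4 · 1/5 = 1/20, 1/4 · 1/10 = 1/40, 1/4 · 0 = 0; these sum to 1/8.
Hence P(r = 3 | data) = (1/40) / (1/8) = 1/5.

0.200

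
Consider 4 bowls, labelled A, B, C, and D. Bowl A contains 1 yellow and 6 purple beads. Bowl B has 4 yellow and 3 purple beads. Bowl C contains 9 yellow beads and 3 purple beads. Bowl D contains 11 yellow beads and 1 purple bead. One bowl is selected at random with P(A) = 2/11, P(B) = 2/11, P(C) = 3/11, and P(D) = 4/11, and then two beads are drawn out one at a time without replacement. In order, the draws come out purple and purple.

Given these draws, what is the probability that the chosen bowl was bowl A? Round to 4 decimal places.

0.7719

The likelihood of the observed sequence under each hypothesis: P(data | bowl A) = (6/7)(5/6) = 0.71429; P(data | bowl B) = (3/7)(2/6) = 0.14286; P(data | bowl C) = (3/12)(2/11) = 0.045455; P(data | bowl D) = (1/12)(0/11) = 0.
Weighting by the prior gives 2/11 · 0.71429 = 0.12987, 2/11 · 0.14286 = 0.025974, 3/11 · 0.045455 = 0.012397, 4/11 · 0 = 0; these sum to 0.16824.
Therefore the posterior P(bowl A | data) = (0.12987) / (0.16824) = 0.77193.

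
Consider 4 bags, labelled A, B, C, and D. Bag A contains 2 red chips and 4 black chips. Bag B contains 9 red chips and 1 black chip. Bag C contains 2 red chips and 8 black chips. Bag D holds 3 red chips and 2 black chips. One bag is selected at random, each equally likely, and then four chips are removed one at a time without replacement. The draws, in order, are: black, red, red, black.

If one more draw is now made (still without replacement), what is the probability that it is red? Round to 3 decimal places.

0.529

Compute the likelihood of the observed sequence for each case: P(data | bag A) = (4/6)(2/5)(1/4)(3/3) = 1/15; P(data | bag B) = (1/10)(9/9)(8/8)(0/7) = 0; P(data | bag C) = (8/10)(2/9)(1/8)(7/7) = 1/45; P(data | bag D) = (2/5)(3/4)(2/3)(1/2) = 1/10.
The prior-weighted likelihoods are 1/4 · 1/15 = 1/60, 1/4 · 0 = 0, 1/4 · 1/45 = 1/180, 1/4 · 1/10 = 1/40; summing to 17/360.
The posterior is then P(bag A | data) = 6/17, P(bag B | data) = 0, P(bag C | data) = 2/17, P(bag D | data) = 9/17.
The predictive probability is P(red next | data) = (0)(6/17) + (0)(2/17) + (1)(9/17) = 9/17.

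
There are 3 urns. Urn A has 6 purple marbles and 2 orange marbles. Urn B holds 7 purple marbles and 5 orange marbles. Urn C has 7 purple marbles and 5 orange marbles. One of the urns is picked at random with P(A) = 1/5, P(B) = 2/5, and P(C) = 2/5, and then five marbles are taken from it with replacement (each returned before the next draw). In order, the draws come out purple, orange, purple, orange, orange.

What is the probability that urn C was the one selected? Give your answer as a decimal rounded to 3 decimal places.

Under each hypothesis, the probability of the observed sequence is: P(data | urn A) = (6/8)(2/8)(6/8)(2/8)(2/8) = 0.0087891; P(data | urn B) = (7/12)(5/12)(7/12)(5/12)(5/12) = 0.024615; P(data | urn C) = (7/12)(5/12)(7/12)(5/12)(5/12) = 0.024615.
Multiplying each by its prior: 1/5 · 0.0087891 = 0.0017578, 2/5 · 0.024615 = 0.009846, 2/5 · 0.024615 = 0.009846; summing to 0.02145.
So P(urn C | data) = (0.009846) / (0.02145) = 0.45902.

0.459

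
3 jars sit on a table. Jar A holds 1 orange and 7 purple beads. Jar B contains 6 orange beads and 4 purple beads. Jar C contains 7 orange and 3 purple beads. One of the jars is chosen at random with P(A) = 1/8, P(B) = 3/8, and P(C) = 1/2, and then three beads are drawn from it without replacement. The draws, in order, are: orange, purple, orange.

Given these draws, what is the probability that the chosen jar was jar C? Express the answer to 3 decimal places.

0.583

For each hypothesis, P(data | H) works out to: P(data | jar A) = (1/8)(7/7)(0/6) = 0; P(data | jar B) = (6/10)(4/9)(5/8) = 1/6; P(data | jar C) = (7/10)(3/9)(6/8) = 7/40.
Weighting by the prior gives 1/8 · 0 = 0, 3/8 · 1/6 = 1/16, 1/2 · 7/40 = 7/80; with total 3/20.
Therefore the posterior P(jar C | data) = (7/80) / (3/20) = 7/12.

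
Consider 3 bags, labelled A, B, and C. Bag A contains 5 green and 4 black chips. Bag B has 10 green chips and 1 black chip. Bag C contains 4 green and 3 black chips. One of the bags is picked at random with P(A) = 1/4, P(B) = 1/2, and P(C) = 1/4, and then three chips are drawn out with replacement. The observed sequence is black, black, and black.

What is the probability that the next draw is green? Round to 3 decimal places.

0.566

The likelihood of the observed sequence under each hypothesis: P(data | bag A) = (4/9)(4/9)(4/9) = 0.087791; P(data | bag B) = (1/11)(1/11)(1/11) = 0.00075131; P(data | bag C) = (3/7)(3/7)(3/7) = 0.078717.
Multiplying each by its prior: 1/4 · 0.087791 = 0.021948, 1/2 · 0.00075131 = 0.00037566, 1/4 · 0.078717 = 0.019679; with total 0.042003.
Normalising, the posterior is P(bag A | data) = 0.52253, P(bag B | data) = 0.0089436, P(bag C | data) = 0.46852.
So P(green next | data) = Σ P(green next | H) P(H | data) = (5/9)(0.52253) + (10/11)(0.0089436) + (4/7)(0.46852) = 0.56615.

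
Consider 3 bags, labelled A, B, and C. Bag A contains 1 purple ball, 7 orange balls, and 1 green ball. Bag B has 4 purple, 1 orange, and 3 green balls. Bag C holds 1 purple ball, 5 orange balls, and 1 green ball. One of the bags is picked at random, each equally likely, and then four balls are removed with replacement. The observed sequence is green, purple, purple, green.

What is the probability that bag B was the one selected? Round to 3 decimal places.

For each hypothesis, P(data | H) works out to: P(data | bag A) = (1/9)(1/9)(1/9)(1/9) = 0.00015242; P(data | bag B) = (3/8)(4/8)(4/8)(3/8) = 0.035156; P(data | bag C) = (1/7)(1/7)(1/7)(1/7) = 0.00041649.
Weighting by the prior gives 1/3 · 0.00015242 = 5.0805e-05, 1/3 · 0.035156 = 0.011719, 1/3 · 0.00041649 = 0.00013883; summing to 0.011908.
By Bayes' rule, P(bag B | data) = (0.011719) / (0.011908) = 0.98408.

0.984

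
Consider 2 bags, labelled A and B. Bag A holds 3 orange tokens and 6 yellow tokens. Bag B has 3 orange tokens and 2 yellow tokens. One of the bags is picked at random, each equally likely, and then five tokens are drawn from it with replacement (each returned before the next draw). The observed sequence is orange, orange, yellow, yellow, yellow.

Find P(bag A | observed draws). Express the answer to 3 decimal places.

0.588

Under each hypothesis, the probability of the observed sequence is: P(data | bag A) = (3/9)(3/9)(6/9)(6/9)(6/9) = 0.032922; P(data | bag B) = (3/5)(3/5)(2/5)(2/5)(2/5) = 0.02304.
Weighting by the prior gives 1/2 · 0.032922 = 0.016461, 1/2 · 0.02304 = 0.01152; these sum to 0.027981.
By Bayes' rule, P(bag A | data) = (0.016461) / (0.027981) = 0.58829.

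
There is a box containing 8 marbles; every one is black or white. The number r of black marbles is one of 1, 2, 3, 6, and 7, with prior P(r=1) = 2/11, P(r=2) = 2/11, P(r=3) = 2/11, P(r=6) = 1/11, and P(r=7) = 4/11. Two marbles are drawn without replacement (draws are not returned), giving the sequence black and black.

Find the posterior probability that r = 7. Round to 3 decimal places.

Compute the likelihood of the observed sequence for each case: P(data | r = 1) = (1/8)(0/7) = 0; P(data | r = 2) = (2/8)(1/7) = 1/28; P(data | r = 3) = (3/8)(2/7) = 3/28; P(data | r = 6) = (6/8)(5/7) = 15/28; P(data | r = 7) = (7/8)(6/7) = 3/4.
Weighting by the prior gives 2/11 · 0 = 0, 2/11 · 1/28 = 1/154, 2/11 · 3/28 = 3/154, 1/11 · 15/28 = 15/308, 4/11 · 3/4 = 3/11; summing to 107/308.
So P(r = 7 | data) = (3/11) / (107/308) = 84/107.

0.785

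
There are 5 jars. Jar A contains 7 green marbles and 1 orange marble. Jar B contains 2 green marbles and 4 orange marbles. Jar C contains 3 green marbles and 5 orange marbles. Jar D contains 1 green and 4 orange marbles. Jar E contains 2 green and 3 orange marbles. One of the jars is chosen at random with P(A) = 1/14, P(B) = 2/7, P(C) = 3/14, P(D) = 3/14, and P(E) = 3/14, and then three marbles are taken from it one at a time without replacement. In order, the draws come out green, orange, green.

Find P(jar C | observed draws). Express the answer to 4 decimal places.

Under each hypothesis, the probability of the observed sequence is: P(data | jar A) = (7/8)(1/7)(6/6) = 0.125; P(data | jar B) = (2/6)(4/5)(1/4) = 0.066667; P(data | jar C) = (3/8)(5/7)(2/6) = 0.089286; P(data | jar D) = (1/5)(4/4)(0/3) = 0; P(data | jar E) = (2/5)(3/4)(1/3) = 0.1.
Multiplying each by its prior: 1/14 · 0.125 = 0.0089286, 2/7 · 0.066667 = 0.019048, 3/14 · 0.089286 = 0.019133, 3/14 · 0 = 0, 3/14 · 0.1 = 0.021429; with total 0.068537.
So P(jar C | data) = (0.019133) / (0.068537) = 0.27916.

0.2792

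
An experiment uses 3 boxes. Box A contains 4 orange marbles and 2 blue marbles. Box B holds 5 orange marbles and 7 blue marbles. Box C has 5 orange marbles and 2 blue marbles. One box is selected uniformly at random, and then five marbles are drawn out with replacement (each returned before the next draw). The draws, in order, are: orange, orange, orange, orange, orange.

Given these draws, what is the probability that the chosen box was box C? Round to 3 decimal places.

The likelihood of the observed sequence under each hypothesis: P(data | box A) = (4/6)(4/6)(4/6)(4/6)(4/6) = 0.13169; P(data | box B) = (5/12)(5/12)(5/12)(5/12)(5/12) = 0.012559; P(data | box C) = (5/7)(5/7)(5/7)(5/7)(5/7) = 0.18593.
Weighting by the prior gives 1/3 · 0.13169 = 0.043896, 1/3 · 0.012559 = 0.0041862, 1/3 · 0.18593 = 0.061978; with total 0.11006.
Hence P(box C | data) = (0.061978) / (0.11006) = 0.56313.

0.563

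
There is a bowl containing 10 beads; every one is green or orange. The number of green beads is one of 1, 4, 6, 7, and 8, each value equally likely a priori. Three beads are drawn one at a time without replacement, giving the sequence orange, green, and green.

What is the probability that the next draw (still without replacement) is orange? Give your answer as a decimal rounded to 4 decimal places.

0.3601

Compute the likelihood of the observed sequence for each case: P(data | r = 1) = (9/10)(1/9)(0/8) = 0; P(data | r = 4) = (6/10)(4/9)(3/8) = 1/10; P(data | r = 6) = (4/10)(6/9)(5/8) = 1/6; P(data | r = 7) = (3/10)(7/9)(6/8) = 7/40; P(data | r = 8) = (2/10)(8/9)(7/8) = 7/45.
Weighting by the prior gives 1/5 · 0 = 0, 1/5 · 1/10 = 1/50, 1/5 · 1/6 = 1/30, 1/5 · 7/40 = 7/200, 1/5 · 7/45 = 7/225; with total 43/360.
The posterior is then P(r = 1 | data) = 0, P(r = 4 | data) = 0.16744, P(r = 6 | data) = 0.27907, P(r = 7 | data) = 0.29302, P(r = 8 | data) = 0.26047.
Averaging over the posterior, P(orange next | data) = (5/7)(0.16744) + (3/7)(0.27907) + (2/7)(0.29302) + (1/7)(0.26047) = 0.36013.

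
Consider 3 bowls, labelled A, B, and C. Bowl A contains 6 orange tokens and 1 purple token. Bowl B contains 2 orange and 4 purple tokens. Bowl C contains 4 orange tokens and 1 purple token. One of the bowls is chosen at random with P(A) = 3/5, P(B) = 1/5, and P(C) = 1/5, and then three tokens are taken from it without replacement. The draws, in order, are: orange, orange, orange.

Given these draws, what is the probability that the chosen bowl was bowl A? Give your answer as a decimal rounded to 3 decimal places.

0.811

The likelihood of the observed sequence under each hypothesis: P(data | bowl A) = (6/7)(5/6)(4/5) = 4/7; P(data | bowl B) = (2/6)(1/5)(0/4) = 0; P(data | bowl C) = (4/5)(3/4)(2/3) = 2/5.
Weighting by the prior gives 3/5 · 4/7 = 12/35, 1/5 · 0 = 0, 1/5 · 2/5 = 2/25; these sum to 74/175.
Therefore the posterior P(bowl A | data) = (12/35) / (74/175) = 30/37.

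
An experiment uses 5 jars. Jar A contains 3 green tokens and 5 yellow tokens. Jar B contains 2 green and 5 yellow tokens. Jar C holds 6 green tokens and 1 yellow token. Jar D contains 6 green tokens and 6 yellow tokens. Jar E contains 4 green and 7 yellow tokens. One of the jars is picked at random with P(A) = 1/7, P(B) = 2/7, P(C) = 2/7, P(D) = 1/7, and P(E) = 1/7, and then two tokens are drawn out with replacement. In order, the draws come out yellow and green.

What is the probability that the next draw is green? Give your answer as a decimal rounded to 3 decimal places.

0.456

Under each hypothesis, the probability of the observed sequence is: P(data | jar A) = (5/8)(3/8) = 0.23438; P(data | jar B) = (5/7)(2/7) = 0.20408; P(data | jar C) = (1/7)(6/7) = 0.12245; P(data | jar D) = (6/12)(6/12) = 0.25; P(data | jar E) = (7/11)(4/11) = 0.2314.
Multiplying each by its prior: 1/7 · 0.23438 = 0.033482, 2/7 · 0.20408 = 0.058309, 2/7 · 0.12245 = 0.034985, 1/7 · 0.25 = 0.035714, 1/7 · 0.2314 = 0.033058; with total 0.19555.
The posterior is then P(jar A | data) = 0.17122, P(jar B | data) = 0.29818, P(jar C | data) = 0.17891, P(jar D | data) = 0.18264, P(jar E | data) = 0.16905.
Averaging over the posterior, P(green next | data) = (3/8)(0.17122) + (2/7)(0.29818) + (6/7)(0.17891) + (1/2)(0.18264) + (4/11)(0.16905) = 0.45554.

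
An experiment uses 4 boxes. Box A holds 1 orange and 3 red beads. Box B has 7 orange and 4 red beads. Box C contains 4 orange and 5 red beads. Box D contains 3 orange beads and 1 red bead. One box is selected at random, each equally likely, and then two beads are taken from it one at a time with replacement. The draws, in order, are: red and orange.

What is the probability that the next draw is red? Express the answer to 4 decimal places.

Under each hypothesis, the probability of the observed sequence is: P(data | box A) = (3/4)(1/4) = 0.1875; P(data | box B) = (4/11)(7/11) = 0.2314; P(data | box C) = (5/9)(4/9) = 0.24691; P(data | box D) = (1/4)(3/4) = 0.1875.
Multiplying each by its prior: 1/4 · 0.1875 = 0.046875, 1/4 · 0.2314 = 0.057851, 1/4 · 0.24691 = 0.061728, 1/4 · 0.1875 = 0.046875; these sum to 0.21333.
Dividing through by the total gives posterior P(box A | data) = 0.21973, P(box B | data) = 0.27118, P(box C | data) = 0.28936, P(box D | data) = 0.21973.
Averaging over the posterior, P(red next | data) = (3/4)(0.21973) + (4/11)(0.27118) + (5/9)(0.28936) + (1/4)(0.21973) = 0.4791.

0.4791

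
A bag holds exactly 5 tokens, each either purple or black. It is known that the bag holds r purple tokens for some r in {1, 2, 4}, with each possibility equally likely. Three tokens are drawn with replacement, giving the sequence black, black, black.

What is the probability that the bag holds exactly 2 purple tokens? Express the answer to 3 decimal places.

Compute the likelihood of the observed sequence for each case: P(data | r = 1) = (4/5)(4/5)(4/5) = 64/125; P(data | r = 2) = (3/5)(3/5)(3/5) = 27/125; P(data | r = 4) = (1/5)(1/5)(1/5) = 1/125.
The prior-weighted likelihoods are 1/3 · 64/125 = 64/375, 1/3 · 27/125 = 9/125, 1/3 · 1/125 = 1/375; summing to 92/375.
Hence P(r = 2 | data) = (9/125) / (92/375) = 27/92.

0.293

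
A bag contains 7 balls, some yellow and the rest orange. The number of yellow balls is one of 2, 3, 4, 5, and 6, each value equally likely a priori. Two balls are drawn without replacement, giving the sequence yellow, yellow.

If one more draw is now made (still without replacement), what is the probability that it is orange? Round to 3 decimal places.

For each hypothesis, P(data | H) works out to: P(data | r = 2) = (2/7)(1/6) = 1/21; P(data | r = 3) = (3/7)(2/6) = 1/7; P(data | r = 4) = (4/7)(3/6) = 2/7; P(data | r = 5) = (5/7)(4/6) = 10/21; P(data | r = 6) = (6/7)(5/6) = 5/7.
Multiplying each by its prior: 1/5 · 1/21 = 1/105, 1/5 · 1/7 = 1/35, 1/5 · 2/7 = 2/35, 1/5 · 10/21 = 2/21, 1/5 · 5/7 = 1/7; summing to 1/3.
Normalising, the posterior is P(r = 2 | data) = 1/35, P(r = 3 | data) = 3/35, P(r = 4 | data) = 6/35, P(r = 5 | data) = 2/7, P(r = 6 | data) = 3/7.
Averaging over the posterior, P(orange next | data) = (1)(1/35) + (4/5)(3/35) + (3/5)(6/35) + (2/5)(2/7) + (1/5)(3/7) = 2/5.

0.400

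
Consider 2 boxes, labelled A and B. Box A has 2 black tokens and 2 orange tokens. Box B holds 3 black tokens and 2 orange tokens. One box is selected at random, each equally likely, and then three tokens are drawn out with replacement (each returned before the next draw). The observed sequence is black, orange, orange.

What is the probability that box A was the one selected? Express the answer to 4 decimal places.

For each hypothesis, P(data | H) works out to: P(data | box A) = (2/4)(2/4)(2/4) = 0.125; P(data | box B) = (3/5)(2/5)(2/5) = 0.096.
The prior-weighted likelihoods are 1/2 · 0.125 = 0.0625, 1/2 · 0.096 = 0.048; with total 0.1105.
Hence P(box A | data) = (0.0625) / (0.1105) = 0.56561.

0.5656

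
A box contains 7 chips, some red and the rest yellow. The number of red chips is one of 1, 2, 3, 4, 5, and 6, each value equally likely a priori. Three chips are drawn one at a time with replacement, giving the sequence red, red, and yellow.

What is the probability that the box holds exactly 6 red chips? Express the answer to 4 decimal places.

The likelihood of the observed sequence under each hypothesis: P(data | r = 1) = (1/7)(1/7)(6/7) = 0.017493; P(data | r = 2) = (2/7)(2/7)(5/7) = 0.058309; P(data | r = 3) = (3/7)(3/7)(4/7) = 0.10496; P(data | r = 4) = (4/7)(4/7)(3/7) = 0.13994; P(data | r = 5) = (5/7)(5/7)(2/7) = 0.14577; P(data | r = 6) = (6/7)(6/7)(1/7) = 0.10496.
Weighting by the prior gives 1/6 · 0.017493 = 0.0029155, 1/6 · 0.058309 = 0.0097182, 1/6 · 0.10496 = 0.017493, 1/6 · 0.13994 = 0.023324, 1/6 · 0.14577 = 0.024295, 1/6 · 0.10496 = 0.017493; summing to 0.095238.
Hence P(r = 6 | data) = (0.017493) / (0.095238) = 0.18367.

0.1837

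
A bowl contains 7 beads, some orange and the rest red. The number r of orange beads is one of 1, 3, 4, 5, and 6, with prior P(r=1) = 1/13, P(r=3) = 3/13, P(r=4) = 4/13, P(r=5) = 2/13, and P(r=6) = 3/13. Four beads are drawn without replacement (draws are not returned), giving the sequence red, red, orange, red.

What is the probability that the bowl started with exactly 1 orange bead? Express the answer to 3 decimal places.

0.278

Under each hypothesis, the probability of the observed sequence is: P(data | r = 1) = (6/7)(5/6)(1/5)(4/4) = 1/7; P(data | r = 3) = (4/7)(3/6)(3/5)(2/4) = 3/35; P(data | r = 4) = (3/7)(2/6)(4/5)(1/4) = 1/35; P(data | r = 5) = (2/7)(1/6)(5/5)(0/4) = 0; P(data | r = 6) = (1/7)(0/6) = 0.
Multiplying each by its prior: 1/13 · 1/7 = 1/91, 3/13 · 3/35 = 9/455, 4/13 · 1/35 = 4/455, 2/13 · 0 = 0, 3/13 · 0 = 0; these sum to 18/455.
Therefore the posterior P(r = 1 | data) = (1/91) / (18/455) = 5/18.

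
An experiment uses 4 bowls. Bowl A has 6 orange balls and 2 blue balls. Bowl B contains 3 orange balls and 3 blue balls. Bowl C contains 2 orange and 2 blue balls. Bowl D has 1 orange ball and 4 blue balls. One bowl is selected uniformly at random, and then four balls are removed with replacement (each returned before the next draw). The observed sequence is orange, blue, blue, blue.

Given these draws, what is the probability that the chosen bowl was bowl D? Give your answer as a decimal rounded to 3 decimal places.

The likelihood of the observed sequence under each hypothesis: P(data | bowl A) = (6/8)(2/8)(2/8)(2/8) = 0.011719; P(data | bowl B) = (3/6)(3/6)(3/6)(3/6) = 0.0625; P(data | bowl C) = (2/4)(2/4)(2/4)(2/4) = 0.0625; P(data | bowl D) = (1/5)(4/5)(4/5)(4/5) = 0.1024.
The prior-weighted likelihoods are 1/4 · 0.011719 = 0.0029297, 1/4 · 0.0625 = 0.015625, 1/4 · 0.0625 = 0.015625, 1/4 · 0.1024 = 0.0256; these sum to 0.05978.
By Bayes' rule, P(bowl D | data) = (0.0256) / (0.05978) = 0.42824.

0.428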